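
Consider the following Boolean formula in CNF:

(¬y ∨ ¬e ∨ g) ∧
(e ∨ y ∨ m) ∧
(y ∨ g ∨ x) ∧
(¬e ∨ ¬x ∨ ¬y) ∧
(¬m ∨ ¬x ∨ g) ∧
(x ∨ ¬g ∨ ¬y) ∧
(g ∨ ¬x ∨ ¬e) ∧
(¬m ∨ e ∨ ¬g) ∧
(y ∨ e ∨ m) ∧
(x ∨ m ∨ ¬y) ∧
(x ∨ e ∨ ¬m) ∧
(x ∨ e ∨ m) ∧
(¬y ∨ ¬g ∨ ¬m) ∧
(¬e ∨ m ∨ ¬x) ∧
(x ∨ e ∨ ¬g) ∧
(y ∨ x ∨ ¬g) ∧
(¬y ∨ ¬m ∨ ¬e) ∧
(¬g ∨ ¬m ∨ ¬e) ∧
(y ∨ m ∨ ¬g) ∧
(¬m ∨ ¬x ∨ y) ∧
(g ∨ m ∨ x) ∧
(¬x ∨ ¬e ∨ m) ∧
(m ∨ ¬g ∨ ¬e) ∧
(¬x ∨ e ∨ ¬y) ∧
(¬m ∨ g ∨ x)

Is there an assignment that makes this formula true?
No

No, the formula is not satisfiable.

No assignment of truth values to the variables can make all 25 clauses true simultaneously.

The formula is UNSAT (unsatisfiable).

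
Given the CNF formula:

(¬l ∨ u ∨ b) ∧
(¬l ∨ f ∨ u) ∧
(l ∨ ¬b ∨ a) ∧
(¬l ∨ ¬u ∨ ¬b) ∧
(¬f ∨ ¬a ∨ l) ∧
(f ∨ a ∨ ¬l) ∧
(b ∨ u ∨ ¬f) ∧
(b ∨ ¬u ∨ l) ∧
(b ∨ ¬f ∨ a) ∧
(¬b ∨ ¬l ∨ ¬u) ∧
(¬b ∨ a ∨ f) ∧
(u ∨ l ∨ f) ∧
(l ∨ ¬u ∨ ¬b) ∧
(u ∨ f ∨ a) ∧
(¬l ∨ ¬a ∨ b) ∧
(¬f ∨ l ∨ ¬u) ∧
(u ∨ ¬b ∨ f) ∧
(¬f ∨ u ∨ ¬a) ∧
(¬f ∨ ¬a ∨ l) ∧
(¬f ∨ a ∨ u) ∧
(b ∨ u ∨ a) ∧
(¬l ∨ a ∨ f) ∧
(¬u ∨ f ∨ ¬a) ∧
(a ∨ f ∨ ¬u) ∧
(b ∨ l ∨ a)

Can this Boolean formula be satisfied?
No

No, the formula is not satisfiable.

No assignment of truth values to the variables can make all 25 clauses true simultaneously.

The formula is UNSAT (unsatisfiable).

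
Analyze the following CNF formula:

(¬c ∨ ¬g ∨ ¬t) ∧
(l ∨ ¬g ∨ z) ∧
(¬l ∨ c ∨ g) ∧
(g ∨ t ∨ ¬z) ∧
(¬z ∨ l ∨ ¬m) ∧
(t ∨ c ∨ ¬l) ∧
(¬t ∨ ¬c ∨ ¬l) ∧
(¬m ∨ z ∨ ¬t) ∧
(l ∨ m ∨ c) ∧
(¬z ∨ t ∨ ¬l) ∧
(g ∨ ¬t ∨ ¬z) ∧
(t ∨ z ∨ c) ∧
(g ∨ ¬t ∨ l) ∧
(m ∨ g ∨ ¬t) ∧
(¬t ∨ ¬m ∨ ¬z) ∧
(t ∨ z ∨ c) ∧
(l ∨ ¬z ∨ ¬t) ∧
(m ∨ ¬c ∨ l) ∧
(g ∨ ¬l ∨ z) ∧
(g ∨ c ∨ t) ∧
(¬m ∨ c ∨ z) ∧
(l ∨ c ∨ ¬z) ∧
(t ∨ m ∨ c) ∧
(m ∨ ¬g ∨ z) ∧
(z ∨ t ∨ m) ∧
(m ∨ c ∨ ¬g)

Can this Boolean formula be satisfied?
Yes

Yes, the formula is satisfiable.

One satisfying assignment is: l=False, t=False, c=True, z=False, m=True, g=False

Verification: With this assignment, all 26 clauses evaluate to true.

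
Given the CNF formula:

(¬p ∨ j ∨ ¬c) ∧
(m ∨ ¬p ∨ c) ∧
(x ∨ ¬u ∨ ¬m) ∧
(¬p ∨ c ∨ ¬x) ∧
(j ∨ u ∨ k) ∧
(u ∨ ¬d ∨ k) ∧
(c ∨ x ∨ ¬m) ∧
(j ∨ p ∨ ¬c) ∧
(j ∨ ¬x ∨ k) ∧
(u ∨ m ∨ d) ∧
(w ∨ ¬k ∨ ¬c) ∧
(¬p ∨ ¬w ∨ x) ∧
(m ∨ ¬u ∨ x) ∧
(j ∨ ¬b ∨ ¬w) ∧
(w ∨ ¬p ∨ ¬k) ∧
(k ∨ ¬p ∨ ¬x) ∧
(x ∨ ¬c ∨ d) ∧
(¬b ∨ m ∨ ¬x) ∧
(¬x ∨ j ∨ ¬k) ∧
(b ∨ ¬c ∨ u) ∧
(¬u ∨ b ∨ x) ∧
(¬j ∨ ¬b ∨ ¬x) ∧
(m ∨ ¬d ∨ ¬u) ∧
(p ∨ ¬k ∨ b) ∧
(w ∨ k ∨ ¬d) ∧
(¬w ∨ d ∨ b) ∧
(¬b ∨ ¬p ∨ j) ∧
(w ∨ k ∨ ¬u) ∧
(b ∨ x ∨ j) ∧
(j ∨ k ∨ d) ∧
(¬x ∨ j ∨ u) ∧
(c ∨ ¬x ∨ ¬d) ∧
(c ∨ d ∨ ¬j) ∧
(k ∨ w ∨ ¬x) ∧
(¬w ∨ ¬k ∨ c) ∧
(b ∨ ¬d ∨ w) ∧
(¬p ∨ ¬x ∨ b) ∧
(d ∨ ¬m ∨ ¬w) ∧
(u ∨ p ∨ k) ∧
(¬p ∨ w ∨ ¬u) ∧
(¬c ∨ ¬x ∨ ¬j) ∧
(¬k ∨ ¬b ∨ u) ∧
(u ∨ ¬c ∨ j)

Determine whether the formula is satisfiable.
No

No, the formula is not satisfiable.

No assignment of truth values to the variables can make all 43 clauses true simultaneously.

The formula is UNSAT (unsatisfiable).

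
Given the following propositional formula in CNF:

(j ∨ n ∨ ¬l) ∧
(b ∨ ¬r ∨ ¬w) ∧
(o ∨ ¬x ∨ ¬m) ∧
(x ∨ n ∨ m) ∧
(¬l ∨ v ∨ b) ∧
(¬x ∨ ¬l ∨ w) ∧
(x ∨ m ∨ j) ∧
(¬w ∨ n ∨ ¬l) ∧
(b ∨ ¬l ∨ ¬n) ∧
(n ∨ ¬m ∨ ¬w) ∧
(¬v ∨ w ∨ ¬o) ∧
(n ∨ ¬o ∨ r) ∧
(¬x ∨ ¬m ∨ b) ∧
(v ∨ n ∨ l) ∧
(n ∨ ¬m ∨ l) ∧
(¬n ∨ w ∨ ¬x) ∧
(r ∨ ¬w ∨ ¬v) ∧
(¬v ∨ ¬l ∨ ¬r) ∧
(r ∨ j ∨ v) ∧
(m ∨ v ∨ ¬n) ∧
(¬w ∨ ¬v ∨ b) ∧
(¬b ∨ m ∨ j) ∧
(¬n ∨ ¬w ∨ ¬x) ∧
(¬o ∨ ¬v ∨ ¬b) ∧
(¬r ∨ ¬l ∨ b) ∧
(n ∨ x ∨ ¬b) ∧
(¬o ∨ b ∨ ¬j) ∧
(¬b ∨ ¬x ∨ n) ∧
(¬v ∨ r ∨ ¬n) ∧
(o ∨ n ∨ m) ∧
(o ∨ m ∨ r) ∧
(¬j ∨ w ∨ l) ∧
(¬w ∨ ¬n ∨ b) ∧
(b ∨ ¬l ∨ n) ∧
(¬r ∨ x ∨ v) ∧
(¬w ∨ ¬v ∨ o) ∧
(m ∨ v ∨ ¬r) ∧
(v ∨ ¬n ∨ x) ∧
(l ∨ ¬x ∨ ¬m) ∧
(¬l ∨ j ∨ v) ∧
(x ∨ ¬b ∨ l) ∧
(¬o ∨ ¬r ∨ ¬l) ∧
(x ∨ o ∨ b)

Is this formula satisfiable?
No

No, the formula is not satisfiable.

No assignment of truth values to the variables can make all 43 clauses true simultaneously.

The formula is UNSAT (unsatisfiable).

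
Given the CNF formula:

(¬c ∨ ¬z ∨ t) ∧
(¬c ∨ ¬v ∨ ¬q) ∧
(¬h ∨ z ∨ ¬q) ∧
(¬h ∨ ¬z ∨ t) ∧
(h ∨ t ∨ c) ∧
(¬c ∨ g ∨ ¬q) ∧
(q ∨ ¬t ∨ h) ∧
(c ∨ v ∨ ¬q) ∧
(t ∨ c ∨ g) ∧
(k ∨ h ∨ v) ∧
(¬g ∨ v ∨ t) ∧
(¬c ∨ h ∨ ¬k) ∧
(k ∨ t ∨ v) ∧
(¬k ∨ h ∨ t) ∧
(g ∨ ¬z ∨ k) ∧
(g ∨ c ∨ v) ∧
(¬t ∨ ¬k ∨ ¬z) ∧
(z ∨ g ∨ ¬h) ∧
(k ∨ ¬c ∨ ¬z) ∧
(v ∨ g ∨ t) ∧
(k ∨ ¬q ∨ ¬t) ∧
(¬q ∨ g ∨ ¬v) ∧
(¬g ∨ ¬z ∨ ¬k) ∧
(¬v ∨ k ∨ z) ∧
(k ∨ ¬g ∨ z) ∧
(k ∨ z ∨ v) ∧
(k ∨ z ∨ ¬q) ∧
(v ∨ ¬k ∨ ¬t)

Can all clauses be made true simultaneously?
Yes

Yes, the formula is satisfiable.

One satisfying assignment is: h=False, g=True, k=True, c=False, z=False, q=True, t=True, v=True

Verification: With this assignment, all 28 clauses evaluate to true.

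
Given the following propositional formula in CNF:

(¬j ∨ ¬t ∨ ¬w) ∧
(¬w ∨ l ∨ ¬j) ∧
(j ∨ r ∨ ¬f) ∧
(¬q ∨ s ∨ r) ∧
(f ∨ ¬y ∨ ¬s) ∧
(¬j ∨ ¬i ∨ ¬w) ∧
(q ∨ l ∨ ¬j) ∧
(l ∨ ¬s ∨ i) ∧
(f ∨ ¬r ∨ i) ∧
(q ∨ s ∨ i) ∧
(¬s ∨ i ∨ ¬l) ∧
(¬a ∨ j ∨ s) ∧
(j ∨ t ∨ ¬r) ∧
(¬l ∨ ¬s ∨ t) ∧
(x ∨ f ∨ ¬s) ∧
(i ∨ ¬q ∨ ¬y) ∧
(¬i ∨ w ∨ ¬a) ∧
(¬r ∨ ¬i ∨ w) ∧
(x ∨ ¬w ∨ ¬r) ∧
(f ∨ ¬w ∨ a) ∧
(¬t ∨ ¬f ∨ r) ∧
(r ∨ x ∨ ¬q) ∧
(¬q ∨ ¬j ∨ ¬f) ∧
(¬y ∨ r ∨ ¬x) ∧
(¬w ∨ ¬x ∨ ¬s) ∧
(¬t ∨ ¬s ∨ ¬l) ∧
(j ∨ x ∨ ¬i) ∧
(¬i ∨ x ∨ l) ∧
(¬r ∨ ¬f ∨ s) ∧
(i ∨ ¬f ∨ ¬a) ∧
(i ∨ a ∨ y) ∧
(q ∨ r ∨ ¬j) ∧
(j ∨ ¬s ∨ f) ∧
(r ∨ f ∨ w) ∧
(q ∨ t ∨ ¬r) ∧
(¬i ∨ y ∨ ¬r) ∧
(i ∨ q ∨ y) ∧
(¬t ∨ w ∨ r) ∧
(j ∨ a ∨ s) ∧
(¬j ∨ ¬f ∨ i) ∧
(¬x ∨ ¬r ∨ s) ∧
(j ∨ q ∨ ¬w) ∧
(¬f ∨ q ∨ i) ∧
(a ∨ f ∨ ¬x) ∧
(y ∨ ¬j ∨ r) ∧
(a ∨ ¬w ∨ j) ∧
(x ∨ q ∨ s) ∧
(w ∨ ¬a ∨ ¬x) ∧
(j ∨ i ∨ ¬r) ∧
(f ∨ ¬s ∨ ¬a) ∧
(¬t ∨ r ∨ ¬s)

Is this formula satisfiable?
No

No, the formula is not satisfiable.

No assignment of truth values to the variables can make all 51 clauses true simultaneously.

The formula is UNSAT (unsatisfiable).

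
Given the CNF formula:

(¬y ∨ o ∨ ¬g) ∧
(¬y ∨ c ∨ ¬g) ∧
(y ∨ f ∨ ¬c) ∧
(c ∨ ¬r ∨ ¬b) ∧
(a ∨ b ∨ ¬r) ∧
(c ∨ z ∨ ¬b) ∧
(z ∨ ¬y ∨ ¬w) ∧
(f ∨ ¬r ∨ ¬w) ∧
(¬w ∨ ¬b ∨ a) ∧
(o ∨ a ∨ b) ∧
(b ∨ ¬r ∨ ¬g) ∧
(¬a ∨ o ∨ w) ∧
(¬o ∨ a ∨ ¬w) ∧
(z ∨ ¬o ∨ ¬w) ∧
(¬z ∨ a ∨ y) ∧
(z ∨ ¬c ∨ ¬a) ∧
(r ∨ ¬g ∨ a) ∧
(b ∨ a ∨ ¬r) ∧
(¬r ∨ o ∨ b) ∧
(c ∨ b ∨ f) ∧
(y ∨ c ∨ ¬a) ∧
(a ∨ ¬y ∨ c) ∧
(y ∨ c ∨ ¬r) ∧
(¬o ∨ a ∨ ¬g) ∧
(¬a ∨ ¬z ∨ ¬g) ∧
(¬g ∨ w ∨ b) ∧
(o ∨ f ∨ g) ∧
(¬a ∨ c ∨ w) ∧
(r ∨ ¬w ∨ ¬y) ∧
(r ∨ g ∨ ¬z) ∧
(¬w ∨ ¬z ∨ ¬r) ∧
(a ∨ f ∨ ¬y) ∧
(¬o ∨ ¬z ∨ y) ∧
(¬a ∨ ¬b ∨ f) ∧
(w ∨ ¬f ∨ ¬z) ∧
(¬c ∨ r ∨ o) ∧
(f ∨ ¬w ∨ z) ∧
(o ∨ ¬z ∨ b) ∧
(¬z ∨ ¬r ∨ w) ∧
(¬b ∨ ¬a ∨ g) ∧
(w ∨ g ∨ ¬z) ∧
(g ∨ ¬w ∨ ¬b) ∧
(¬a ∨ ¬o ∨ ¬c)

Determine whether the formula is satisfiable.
Yes

Yes, the formula is satisfiable.

One satisfying assignment is: c=True, o=True, a=False, z=False, r=False, b=False, g=False, y=False, f=True, w=False

Verification: With this assignment, all 43 clauses evaluate to true.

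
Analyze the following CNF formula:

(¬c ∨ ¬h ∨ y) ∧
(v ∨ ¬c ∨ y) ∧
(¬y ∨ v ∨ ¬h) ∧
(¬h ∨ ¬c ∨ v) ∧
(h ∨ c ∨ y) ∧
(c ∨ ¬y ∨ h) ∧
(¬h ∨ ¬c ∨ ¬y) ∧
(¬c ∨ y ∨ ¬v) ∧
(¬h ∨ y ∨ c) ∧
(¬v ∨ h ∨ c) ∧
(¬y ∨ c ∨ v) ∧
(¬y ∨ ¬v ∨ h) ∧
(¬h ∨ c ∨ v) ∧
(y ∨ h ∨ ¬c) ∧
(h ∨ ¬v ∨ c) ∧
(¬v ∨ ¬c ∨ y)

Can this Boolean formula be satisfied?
Yes

Yes, the formula is satisfiable.

One satisfying assignment is: c=True, h=False, v=False, y=True

Verification: With this assignment, all 16 clauses evaluate to true.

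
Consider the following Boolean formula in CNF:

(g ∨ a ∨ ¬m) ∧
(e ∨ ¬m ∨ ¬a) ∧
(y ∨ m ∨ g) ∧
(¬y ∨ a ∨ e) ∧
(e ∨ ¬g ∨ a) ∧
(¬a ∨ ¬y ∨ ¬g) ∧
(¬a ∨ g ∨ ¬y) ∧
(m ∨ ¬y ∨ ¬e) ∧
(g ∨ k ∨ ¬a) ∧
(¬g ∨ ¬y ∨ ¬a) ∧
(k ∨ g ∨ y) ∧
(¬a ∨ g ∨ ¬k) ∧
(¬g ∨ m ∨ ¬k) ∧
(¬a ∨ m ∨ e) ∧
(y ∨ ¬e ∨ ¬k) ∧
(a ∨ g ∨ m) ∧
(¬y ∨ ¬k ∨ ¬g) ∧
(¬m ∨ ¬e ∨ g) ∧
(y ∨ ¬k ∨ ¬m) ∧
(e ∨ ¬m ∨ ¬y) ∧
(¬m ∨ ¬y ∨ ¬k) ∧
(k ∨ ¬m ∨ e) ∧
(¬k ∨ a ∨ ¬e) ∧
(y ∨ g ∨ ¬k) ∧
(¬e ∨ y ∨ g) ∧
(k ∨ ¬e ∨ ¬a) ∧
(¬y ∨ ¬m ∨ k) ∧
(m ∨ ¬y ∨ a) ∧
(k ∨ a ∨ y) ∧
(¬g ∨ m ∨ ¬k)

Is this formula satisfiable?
No

No, the formula is not satisfiable.

No assignment of truth values to the variables can make all 30 clauses true simultaneously.

The formula is UNSAT (unsatisfiable).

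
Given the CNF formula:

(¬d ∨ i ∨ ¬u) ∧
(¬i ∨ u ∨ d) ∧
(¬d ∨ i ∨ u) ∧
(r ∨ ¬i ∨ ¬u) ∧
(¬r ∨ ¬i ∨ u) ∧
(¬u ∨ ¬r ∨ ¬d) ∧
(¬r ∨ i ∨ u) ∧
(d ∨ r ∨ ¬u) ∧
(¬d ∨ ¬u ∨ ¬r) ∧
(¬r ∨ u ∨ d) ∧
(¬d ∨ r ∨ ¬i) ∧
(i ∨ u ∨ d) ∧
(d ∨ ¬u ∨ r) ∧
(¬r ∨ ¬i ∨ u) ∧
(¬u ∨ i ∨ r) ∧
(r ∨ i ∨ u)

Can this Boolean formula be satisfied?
Yes

Yes, the formula is satisfiable.

One satisfying assignment is: r=True, d=False, u=True, i=True

Verification: With this assignment, all 16 clauses evaluate to true.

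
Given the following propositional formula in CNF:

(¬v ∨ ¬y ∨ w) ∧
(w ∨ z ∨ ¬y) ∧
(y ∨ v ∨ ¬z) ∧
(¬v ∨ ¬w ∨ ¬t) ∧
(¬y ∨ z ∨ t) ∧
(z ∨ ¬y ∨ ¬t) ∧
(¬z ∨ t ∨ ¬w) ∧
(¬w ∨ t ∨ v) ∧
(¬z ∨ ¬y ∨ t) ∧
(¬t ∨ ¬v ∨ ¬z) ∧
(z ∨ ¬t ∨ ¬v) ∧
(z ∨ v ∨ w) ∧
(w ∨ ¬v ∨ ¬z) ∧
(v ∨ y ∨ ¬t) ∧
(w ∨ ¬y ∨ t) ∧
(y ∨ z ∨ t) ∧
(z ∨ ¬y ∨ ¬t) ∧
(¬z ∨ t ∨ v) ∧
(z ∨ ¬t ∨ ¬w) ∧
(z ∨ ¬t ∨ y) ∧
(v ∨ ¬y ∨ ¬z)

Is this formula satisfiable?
No

No, the formula is not satisfiable.

No assignment of truth values to the variables can make all 21 clauses true simultaneously.

The formula is UNSAT (unsatisfiable).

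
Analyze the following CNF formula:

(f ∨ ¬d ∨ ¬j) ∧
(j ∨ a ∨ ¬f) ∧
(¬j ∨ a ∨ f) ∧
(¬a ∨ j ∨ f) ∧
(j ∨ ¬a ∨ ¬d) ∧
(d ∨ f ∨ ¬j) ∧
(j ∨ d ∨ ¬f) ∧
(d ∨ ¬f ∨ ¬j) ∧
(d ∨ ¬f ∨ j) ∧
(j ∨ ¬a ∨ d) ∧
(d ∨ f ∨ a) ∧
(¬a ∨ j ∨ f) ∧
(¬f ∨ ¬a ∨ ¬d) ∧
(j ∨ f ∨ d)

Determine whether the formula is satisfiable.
Yes

Yes, the formula is satisfiable.

One satisfying assignment is: d=True, f=False, a=False, j=False

Verification: With this assignment, all 14 clauses evaluate to true.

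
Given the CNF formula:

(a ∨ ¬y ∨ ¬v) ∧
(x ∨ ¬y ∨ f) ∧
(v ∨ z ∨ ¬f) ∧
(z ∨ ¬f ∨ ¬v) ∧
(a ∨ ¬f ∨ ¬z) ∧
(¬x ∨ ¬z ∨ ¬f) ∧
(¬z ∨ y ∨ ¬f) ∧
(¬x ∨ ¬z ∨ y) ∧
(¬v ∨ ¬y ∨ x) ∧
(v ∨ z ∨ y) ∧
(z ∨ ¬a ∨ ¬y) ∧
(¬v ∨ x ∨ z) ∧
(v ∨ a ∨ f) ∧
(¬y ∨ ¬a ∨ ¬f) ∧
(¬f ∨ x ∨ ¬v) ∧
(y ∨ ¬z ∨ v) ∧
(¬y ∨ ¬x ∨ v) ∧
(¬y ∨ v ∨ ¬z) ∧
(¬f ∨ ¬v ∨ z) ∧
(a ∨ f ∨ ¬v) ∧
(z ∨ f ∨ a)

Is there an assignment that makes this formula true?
Yes

Yes, the formula is satisfiable.

One satisfying assignment is: f=False, x=True, a=True, y=False, z=False, v=True

Verification: With this assignment, all 21 clauses evaluate to true.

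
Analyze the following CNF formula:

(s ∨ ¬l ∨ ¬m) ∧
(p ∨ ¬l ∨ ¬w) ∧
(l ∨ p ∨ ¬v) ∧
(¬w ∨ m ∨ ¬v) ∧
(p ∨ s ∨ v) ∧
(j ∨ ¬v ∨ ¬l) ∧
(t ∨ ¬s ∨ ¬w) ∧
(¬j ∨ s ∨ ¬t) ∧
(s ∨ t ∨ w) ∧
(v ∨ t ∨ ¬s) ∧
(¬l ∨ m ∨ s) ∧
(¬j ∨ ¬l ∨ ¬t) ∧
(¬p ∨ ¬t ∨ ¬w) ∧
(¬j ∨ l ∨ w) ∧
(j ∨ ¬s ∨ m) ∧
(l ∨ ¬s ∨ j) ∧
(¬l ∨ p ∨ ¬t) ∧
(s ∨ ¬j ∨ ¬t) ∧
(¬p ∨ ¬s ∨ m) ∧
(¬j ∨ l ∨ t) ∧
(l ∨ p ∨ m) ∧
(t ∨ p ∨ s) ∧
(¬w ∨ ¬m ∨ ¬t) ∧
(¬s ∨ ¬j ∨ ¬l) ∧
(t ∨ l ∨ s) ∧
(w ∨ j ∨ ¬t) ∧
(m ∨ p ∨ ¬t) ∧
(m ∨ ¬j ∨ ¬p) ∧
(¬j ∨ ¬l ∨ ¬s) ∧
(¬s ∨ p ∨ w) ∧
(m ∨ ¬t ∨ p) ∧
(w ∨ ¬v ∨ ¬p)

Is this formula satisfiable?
No

No, the formula is not satisfiable.

No assignment of truth values to the variables can make all 32 clauses true simultaneously.

The formula is UNSAT (unsatisfiable).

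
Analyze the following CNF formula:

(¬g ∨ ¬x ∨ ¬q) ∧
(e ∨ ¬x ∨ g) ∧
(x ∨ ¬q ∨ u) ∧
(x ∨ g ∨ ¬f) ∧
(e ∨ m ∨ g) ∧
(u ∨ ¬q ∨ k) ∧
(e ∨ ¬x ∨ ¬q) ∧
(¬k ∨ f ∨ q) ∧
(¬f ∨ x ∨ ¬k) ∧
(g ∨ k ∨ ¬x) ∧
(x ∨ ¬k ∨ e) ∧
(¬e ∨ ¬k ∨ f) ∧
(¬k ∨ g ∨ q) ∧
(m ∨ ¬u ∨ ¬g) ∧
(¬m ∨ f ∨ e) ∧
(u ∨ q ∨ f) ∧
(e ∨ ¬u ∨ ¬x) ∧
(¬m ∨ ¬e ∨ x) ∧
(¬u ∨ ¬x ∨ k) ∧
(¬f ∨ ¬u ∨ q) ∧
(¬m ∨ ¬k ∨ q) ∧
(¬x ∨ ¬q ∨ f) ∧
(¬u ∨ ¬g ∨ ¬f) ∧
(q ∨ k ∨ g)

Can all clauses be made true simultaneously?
Yes

Yes, the formula is satisfiable.

One satisfying assignment is: m=False, e=True, x=False, g=False, u=True, k=False, q=True, f=False

Verification: With this assignment, all 24 clauses evaluate to true.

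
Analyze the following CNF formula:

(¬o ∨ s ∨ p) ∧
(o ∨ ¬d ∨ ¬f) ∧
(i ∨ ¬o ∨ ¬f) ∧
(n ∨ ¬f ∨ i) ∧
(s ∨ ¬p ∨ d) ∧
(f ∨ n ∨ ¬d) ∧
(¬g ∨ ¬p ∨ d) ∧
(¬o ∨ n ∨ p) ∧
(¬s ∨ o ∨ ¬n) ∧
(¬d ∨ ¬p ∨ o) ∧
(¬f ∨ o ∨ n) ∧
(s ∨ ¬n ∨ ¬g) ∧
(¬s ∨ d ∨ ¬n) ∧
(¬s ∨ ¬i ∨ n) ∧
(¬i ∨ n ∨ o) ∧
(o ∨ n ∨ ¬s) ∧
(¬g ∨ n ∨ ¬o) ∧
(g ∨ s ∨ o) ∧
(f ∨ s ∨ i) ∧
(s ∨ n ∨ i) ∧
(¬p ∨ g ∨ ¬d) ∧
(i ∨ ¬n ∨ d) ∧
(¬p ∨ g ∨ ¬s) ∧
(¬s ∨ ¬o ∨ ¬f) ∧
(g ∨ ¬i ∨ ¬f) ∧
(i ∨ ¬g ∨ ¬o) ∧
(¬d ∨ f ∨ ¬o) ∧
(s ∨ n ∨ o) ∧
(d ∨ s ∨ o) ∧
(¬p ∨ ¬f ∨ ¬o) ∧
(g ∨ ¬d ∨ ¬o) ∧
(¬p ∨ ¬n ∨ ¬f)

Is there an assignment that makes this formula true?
No

No, the formula is not satisfiable.

No assignment of truth values to the variables can make all 32 clauses true simultaneously.

The formula is UNSAT (unsatisfiable).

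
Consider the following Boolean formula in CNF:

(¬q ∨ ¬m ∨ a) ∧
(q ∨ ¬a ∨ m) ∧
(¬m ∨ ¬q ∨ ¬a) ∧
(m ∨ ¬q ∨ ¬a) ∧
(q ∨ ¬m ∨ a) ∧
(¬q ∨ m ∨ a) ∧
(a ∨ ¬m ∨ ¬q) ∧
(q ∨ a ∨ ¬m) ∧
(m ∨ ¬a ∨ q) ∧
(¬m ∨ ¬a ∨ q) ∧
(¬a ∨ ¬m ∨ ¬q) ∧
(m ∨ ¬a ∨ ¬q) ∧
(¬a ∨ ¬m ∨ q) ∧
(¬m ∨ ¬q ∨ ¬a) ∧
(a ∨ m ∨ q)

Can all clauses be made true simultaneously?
No

No, the formula is not satisfiable.

No assignment of truth values to the variables can make all 15 clauses true simultaneously.

The formula is UNSAT (unsatisfiable).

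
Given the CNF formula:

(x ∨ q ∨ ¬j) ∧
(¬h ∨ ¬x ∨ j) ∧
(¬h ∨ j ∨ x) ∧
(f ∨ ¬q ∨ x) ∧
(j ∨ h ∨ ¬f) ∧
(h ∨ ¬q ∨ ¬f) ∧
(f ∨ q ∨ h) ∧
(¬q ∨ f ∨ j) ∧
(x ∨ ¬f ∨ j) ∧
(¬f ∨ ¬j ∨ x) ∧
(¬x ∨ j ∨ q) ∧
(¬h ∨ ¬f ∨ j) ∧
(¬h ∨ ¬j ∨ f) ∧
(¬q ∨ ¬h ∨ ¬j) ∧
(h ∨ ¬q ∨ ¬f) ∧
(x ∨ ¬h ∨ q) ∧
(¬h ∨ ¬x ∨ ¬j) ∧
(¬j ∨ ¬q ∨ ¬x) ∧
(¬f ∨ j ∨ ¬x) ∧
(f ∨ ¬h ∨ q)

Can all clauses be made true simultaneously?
Yes

Yes, the formula is satisfiable.

One satisfying assignment is: f=True, x=True, q=False, j=True, h=False

Verification: With this assignment, all 20 clauses evaluate to true.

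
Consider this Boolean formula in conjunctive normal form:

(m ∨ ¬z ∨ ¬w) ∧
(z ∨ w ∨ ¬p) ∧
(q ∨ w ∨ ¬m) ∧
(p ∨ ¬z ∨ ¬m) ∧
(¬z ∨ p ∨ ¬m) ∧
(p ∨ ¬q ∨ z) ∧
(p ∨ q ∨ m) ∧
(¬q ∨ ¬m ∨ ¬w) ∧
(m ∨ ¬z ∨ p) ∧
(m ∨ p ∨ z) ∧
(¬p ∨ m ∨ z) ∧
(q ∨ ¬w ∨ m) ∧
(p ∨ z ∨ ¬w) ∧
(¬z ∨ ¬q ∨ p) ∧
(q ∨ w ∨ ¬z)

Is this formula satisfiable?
Yes

Yes, the formula is satisfiable.

One satisfying assignment is: w=False, q=True, p=True, z=True, m=False

Verification: With this assignment, all 15 clauses evaluate to true.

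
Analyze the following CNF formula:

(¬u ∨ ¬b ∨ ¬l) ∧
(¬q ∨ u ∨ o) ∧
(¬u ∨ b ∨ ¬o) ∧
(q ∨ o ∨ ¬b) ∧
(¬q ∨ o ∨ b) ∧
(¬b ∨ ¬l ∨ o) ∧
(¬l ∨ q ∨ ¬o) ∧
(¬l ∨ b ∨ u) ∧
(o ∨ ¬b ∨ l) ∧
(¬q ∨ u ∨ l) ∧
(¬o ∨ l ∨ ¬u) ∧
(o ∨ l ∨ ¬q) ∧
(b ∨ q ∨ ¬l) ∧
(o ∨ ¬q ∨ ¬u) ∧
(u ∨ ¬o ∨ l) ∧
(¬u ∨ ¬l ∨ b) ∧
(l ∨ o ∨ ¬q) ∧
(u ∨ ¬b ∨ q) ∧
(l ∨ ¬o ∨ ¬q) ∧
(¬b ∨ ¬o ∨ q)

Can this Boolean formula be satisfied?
Yes

Yes, the formula is satisfiable.

One satisfying assignment is: u=False, q=False, o=False, b=False, l=False

Verification: With this assignment, all 20 clauses evaluate to true.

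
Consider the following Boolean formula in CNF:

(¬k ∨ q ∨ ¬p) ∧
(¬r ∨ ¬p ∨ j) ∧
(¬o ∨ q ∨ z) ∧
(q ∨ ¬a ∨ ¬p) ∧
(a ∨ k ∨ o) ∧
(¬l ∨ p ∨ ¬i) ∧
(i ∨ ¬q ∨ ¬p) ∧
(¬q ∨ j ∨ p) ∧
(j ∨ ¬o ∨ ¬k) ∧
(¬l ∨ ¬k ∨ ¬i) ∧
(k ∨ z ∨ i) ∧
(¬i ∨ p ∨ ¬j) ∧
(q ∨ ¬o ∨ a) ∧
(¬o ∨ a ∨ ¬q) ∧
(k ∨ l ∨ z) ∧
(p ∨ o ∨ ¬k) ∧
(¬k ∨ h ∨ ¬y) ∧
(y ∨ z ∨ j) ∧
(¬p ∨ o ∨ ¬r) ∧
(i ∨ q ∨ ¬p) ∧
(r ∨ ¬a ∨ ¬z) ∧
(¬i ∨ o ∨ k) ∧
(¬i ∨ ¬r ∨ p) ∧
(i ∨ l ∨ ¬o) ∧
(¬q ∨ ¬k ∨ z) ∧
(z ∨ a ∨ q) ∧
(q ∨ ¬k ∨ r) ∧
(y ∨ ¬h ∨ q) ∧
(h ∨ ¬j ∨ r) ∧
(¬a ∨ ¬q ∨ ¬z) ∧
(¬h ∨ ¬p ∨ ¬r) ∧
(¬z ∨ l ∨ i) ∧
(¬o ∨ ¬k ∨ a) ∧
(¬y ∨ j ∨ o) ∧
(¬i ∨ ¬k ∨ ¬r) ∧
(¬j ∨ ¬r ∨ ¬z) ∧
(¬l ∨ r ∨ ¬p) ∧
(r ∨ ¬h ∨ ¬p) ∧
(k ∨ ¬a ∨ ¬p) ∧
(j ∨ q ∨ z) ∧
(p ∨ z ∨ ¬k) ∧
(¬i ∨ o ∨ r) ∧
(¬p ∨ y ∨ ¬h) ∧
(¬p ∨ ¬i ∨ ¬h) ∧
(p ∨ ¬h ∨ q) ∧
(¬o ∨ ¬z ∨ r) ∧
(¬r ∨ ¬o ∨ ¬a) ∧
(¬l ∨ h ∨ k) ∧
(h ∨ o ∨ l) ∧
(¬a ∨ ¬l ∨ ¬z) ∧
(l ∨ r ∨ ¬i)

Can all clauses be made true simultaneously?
No

No, the formula is not satisfiable.

No assignment of truth values to the variables can make all 51 clauses true simultaneously.

The formula is UNSAT (unsatisfiable).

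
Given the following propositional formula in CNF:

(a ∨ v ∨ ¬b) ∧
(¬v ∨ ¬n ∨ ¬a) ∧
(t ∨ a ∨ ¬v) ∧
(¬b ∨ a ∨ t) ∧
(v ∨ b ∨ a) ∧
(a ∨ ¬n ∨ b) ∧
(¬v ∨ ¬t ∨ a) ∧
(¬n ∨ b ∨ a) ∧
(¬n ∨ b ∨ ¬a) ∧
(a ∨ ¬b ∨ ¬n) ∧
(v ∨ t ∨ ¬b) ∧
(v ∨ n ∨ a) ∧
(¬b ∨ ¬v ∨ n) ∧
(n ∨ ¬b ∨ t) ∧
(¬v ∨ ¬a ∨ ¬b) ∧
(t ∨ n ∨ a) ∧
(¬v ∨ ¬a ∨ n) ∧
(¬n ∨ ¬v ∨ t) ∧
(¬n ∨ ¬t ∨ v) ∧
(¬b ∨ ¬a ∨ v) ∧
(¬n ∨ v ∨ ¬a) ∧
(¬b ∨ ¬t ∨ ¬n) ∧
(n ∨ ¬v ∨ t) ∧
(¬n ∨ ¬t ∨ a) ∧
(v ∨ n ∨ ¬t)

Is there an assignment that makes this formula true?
Yes

Yes, the formula is satisfiable.

One satisfying assignment is: b=False, v=False, t=False, a=True, n=False

Verification: With this assignment, all 25 clauses evaluate to true.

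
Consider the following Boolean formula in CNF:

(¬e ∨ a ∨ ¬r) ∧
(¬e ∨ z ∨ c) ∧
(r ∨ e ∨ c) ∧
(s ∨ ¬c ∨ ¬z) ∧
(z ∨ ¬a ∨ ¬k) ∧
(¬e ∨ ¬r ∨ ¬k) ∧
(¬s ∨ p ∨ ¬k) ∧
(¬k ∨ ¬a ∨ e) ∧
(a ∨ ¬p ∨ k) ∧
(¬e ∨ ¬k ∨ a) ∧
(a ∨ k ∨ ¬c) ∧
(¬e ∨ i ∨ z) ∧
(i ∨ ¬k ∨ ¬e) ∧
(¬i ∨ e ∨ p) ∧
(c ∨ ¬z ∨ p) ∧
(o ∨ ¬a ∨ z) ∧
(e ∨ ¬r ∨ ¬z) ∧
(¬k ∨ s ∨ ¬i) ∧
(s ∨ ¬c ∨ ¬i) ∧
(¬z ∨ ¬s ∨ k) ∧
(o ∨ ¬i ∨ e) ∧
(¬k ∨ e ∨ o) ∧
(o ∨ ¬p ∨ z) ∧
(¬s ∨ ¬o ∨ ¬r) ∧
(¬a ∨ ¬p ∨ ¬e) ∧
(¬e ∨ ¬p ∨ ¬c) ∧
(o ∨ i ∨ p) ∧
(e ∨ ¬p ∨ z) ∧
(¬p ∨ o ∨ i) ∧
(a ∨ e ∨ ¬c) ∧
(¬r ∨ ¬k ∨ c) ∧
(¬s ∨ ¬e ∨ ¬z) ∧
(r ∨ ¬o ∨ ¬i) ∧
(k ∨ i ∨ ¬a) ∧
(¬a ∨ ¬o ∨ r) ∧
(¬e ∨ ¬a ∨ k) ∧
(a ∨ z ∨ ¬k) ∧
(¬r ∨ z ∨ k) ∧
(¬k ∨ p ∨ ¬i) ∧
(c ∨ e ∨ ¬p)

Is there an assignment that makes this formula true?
No

No, the formula is not satisfiable.

No assignment of truth values to the variables can make all 40 clauses true simultaneously.

The formula is UNSAT (unsatisfiable).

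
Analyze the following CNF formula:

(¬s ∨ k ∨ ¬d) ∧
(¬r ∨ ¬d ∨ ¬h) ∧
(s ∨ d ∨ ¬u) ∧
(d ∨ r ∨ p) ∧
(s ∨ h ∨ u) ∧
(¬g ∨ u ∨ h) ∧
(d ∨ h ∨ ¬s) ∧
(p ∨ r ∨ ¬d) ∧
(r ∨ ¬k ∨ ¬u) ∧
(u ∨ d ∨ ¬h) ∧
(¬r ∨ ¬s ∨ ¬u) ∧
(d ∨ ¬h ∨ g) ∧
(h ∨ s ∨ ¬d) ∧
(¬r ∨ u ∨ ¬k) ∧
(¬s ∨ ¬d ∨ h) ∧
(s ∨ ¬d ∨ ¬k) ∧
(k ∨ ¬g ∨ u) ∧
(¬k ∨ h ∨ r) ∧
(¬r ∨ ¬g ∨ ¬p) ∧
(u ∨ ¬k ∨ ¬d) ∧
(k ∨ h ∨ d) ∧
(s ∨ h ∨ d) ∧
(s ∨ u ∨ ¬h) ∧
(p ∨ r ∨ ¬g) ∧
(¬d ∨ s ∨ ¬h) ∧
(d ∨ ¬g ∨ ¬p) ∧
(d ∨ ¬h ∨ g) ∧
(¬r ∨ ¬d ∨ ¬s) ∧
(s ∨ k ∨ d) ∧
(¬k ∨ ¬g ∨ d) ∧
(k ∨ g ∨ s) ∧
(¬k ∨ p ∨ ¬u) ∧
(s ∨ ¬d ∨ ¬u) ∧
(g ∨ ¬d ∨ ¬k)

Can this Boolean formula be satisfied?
No

No, the formula is not satisfiable.

No assignment of truth values to the variables can make all 34 clauses true simultaneously.

The formula is UNSAT (unsatisfiable).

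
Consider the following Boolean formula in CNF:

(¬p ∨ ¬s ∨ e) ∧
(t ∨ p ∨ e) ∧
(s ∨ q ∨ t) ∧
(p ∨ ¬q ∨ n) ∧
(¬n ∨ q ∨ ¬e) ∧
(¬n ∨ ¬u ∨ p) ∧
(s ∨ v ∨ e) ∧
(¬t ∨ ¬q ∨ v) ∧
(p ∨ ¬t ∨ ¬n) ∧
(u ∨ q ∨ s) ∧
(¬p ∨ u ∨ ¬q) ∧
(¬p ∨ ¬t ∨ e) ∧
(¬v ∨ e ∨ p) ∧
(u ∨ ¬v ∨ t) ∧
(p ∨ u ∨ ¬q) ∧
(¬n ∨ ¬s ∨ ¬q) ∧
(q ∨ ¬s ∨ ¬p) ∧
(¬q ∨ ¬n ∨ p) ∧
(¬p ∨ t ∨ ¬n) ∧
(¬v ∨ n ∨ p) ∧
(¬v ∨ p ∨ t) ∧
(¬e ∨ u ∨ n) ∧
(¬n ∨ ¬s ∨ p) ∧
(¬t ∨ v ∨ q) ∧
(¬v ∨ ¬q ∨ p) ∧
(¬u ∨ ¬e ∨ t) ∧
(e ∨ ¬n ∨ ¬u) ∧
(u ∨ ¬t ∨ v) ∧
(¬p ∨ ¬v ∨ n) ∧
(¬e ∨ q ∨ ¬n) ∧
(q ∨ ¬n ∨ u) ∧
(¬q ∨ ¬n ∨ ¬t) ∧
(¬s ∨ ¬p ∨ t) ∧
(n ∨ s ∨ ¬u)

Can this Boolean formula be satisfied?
No

No, the formula is not satisfiable.

No assignment of truth values to the variables can make all 34 clauses true simultaneously.

The formula is UNSAT (unsatisfiable).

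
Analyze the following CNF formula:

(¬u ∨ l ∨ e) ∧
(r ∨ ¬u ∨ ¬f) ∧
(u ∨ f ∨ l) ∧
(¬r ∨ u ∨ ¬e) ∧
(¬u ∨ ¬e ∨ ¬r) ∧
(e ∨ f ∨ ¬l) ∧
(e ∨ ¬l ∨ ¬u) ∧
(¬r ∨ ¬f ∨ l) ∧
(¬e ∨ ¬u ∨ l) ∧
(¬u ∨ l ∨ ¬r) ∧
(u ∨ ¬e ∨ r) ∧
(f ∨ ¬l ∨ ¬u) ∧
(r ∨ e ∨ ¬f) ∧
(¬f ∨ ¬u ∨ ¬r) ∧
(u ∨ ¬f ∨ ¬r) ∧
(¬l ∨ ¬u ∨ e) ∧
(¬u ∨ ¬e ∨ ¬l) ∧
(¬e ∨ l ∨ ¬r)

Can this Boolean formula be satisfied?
No

No, the formula is not satisfiable.

No assignment of truth values to the variables can make all 18 clauses true simultaneously.

The formula is UNSAT (unsatisfiable).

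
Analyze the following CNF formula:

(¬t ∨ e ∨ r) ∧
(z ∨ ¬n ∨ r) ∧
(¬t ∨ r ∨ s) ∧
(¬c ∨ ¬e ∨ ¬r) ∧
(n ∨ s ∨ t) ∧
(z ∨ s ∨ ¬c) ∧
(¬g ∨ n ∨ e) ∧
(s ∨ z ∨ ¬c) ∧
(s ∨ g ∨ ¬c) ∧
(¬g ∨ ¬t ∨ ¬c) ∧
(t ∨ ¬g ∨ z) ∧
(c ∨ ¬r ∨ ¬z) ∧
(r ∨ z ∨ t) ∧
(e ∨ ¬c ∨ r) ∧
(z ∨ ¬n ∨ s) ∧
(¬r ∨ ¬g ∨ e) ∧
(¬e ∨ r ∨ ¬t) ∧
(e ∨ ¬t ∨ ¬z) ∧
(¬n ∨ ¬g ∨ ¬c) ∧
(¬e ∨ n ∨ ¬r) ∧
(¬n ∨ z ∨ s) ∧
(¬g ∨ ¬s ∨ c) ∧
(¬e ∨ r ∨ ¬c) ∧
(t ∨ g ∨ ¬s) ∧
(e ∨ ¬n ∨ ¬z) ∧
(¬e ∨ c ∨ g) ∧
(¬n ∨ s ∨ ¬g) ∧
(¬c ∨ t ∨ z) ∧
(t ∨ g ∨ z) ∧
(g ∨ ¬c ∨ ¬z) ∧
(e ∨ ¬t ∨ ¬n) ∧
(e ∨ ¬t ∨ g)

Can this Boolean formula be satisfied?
No

No, the formula is not satisfiable.

No assignment of truth values to the variables can make all 32 clauses true simultaneously.

The formula is UNSAT (unsatisfiable).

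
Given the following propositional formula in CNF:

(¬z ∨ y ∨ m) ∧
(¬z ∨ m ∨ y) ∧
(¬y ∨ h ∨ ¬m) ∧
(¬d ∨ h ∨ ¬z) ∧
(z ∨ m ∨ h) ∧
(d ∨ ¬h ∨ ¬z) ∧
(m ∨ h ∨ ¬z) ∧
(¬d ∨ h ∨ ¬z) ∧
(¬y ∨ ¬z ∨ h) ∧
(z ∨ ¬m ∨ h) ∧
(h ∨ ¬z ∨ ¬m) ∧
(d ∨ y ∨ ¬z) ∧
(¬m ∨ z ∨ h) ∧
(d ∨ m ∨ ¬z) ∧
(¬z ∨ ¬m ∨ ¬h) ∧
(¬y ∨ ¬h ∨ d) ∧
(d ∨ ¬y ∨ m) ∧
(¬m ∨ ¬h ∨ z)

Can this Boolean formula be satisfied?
Yes

Yes, the formula is satisfiable.

One satisfying assignment is: y=False, m=False, h=True, d=False, z=False

Verification: With this assignment, all 18 clauses evaluate to true.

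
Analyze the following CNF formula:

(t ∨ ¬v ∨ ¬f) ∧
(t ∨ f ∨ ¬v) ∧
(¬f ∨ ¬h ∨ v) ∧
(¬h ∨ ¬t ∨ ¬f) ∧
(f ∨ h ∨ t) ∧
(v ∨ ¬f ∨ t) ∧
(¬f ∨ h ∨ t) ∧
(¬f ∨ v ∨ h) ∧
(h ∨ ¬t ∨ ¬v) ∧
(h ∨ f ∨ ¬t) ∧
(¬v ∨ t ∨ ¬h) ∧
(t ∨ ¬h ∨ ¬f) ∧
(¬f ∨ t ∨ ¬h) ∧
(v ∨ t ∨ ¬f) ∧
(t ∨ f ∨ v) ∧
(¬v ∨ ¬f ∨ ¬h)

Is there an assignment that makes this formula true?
Yes

Yes, the formula is satisfiable.

One satisfying assignment is: h=True, f=False, t=True, v=True

Verification: With this assignment, all 16 clauses evaluate to true.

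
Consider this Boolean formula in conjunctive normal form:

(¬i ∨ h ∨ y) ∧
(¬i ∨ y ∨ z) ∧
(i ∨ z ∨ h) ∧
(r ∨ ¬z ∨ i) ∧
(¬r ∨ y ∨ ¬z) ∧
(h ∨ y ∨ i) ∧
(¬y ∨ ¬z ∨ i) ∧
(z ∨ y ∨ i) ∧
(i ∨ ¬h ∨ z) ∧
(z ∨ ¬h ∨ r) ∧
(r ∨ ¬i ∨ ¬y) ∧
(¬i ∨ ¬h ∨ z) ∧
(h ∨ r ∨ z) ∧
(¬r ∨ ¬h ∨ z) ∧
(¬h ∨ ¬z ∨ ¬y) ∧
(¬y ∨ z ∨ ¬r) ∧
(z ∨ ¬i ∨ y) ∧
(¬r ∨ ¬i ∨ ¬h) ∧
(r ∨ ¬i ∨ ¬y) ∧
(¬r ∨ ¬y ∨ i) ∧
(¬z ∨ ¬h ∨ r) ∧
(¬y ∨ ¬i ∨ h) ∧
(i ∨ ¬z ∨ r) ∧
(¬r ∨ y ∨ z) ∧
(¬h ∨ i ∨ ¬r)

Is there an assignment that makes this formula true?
No

No, the formula is not satisfiable.

No assignment of truth values to the variables can make all 25 clauses true simultaneously.

The formula is UNSAT (unsatisfiable).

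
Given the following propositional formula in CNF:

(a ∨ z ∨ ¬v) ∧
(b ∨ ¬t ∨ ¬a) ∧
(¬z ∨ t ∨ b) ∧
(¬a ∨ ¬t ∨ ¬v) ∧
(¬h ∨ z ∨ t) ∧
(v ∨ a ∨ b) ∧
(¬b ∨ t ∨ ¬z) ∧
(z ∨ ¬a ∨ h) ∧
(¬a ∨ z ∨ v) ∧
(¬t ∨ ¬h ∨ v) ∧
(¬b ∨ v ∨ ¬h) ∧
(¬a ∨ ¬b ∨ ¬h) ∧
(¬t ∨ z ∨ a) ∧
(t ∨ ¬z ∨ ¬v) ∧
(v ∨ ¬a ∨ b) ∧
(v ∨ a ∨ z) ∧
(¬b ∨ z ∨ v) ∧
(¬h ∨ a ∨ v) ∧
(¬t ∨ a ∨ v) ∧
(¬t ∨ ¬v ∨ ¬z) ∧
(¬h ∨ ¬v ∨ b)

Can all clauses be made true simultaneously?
Yes

Yes, the formula is satisfiable.

One satisfying assignment is: b=True, a=True, z=True, t=True, h=False, v=False

Verification: With this assignment, all 21 clauses evaluate to true.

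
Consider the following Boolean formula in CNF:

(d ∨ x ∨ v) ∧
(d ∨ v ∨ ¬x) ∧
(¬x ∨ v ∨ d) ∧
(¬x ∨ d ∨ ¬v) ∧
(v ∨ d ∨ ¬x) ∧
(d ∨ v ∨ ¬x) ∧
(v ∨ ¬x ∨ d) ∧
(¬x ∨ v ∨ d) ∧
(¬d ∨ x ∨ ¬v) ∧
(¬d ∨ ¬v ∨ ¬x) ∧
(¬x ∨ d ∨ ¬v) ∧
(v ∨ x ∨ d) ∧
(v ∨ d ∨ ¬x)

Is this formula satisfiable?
Yes

Yes, the formula is satisfiable.

One satisfying assignment is: d=False, x=False, v=True

Verification: With this assignment, all 13 clauses evaluate to true.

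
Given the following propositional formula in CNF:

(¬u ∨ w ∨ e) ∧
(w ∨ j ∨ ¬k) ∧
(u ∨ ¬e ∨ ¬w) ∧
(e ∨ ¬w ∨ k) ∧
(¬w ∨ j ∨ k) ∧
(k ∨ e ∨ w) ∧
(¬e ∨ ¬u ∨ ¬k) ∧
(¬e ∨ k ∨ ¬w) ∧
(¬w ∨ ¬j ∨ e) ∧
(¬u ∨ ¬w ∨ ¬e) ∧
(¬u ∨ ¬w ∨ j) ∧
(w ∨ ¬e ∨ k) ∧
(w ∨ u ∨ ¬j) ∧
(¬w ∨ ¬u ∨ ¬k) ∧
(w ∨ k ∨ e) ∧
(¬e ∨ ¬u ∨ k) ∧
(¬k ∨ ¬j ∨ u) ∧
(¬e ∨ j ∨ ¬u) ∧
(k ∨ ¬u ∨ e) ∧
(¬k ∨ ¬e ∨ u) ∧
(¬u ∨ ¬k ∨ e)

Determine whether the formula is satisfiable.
Yes

Yes, the formula is satisfiable.

One satisfying assignment is: w=True, e=False, k=True, j=False, u=False

Verification: With this assignment, all 21 clauses evaluate to true.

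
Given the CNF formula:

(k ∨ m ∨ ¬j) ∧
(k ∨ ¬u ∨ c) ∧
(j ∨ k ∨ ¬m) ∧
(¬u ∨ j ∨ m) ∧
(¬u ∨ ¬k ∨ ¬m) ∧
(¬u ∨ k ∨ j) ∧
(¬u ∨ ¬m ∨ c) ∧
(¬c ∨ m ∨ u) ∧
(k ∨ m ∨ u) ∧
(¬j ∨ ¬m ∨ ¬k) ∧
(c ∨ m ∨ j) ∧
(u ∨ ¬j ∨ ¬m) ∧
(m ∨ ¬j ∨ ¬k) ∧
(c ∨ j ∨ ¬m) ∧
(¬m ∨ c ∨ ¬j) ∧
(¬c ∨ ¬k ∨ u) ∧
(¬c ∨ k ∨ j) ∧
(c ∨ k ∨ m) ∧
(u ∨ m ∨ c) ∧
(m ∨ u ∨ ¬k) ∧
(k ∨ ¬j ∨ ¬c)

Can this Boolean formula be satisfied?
No

No, the formula is not satisfiable.

No assignment of truth values to the variables can make all 21 clauses true simultaneously.

The formula is UNSAT (unsatisfiable).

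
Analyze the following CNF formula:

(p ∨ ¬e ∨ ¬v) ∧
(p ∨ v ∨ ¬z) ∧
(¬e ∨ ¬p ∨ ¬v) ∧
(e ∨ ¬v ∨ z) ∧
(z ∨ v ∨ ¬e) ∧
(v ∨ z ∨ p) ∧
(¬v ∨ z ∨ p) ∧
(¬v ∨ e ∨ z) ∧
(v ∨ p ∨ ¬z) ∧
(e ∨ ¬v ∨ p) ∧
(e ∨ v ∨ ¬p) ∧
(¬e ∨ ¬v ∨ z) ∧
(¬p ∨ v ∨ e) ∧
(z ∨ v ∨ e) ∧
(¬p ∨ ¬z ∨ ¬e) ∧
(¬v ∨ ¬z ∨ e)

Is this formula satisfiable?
No

No, the formula is not satisfiable.

No assignment of truth values to the variables can make all 16 clauses true simultaneously.

The formula is UNSAT (unsatisfiable).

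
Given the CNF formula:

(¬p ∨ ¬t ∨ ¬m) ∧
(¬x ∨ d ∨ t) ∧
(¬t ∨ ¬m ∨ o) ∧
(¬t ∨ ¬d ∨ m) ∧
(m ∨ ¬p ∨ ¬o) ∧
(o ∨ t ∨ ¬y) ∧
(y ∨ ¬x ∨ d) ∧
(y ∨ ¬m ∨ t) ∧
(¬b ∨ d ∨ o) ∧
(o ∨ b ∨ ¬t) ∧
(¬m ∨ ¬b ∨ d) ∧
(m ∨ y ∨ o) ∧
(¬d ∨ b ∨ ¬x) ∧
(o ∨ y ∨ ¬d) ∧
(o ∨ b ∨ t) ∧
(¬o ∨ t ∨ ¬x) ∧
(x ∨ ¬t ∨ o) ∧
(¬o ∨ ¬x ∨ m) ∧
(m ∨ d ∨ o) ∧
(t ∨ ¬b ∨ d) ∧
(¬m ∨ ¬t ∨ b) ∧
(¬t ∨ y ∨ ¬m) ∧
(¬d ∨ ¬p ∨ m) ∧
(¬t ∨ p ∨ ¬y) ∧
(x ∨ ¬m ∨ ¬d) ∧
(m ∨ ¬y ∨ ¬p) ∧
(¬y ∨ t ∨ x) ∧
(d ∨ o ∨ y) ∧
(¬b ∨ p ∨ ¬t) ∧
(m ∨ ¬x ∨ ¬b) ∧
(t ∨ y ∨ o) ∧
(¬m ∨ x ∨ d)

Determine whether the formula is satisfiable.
Yes

Yes, the formula is satisfiable.

One satisfying assignment is: o=True, d=True, m=False, b=False, t=False, x=False, p=False, y=False

Verification: With this assignment, all 32 clauses evaluate to true.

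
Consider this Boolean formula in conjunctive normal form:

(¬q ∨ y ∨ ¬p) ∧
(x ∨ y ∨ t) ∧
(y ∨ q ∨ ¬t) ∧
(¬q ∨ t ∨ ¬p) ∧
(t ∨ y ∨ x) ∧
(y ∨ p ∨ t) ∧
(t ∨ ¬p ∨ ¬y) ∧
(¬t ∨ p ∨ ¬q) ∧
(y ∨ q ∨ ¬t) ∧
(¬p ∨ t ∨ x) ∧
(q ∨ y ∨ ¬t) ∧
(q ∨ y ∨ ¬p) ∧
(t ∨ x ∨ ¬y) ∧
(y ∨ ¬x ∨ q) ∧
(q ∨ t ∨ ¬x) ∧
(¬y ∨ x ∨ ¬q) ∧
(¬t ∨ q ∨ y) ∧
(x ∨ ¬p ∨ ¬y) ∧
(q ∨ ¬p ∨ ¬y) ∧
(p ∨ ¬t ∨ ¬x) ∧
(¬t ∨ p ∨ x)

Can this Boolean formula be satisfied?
Yes

Yes, the formula is satisfiable.

One satisfying assignment is: p=True, t=True, y=True, x=True, q=True

Verification: With this assignment, all 21 clauses evaluate to true.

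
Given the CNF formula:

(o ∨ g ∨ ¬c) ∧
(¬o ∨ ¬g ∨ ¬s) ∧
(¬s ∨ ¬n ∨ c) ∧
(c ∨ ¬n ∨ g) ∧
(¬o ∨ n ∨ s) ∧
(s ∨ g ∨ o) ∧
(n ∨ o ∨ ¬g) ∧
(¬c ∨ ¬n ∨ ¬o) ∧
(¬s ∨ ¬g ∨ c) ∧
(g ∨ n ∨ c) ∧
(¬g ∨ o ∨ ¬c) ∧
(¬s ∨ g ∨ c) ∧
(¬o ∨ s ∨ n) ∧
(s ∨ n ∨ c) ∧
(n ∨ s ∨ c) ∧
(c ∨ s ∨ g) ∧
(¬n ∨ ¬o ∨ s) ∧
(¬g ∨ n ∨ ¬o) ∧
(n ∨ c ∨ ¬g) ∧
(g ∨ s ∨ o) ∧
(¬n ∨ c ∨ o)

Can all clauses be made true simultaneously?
Yes

Yes, the formula is satisfiable.

One satisfying assignment is: n=False, o=True, s=True, g=False, c=True

Verification: With this assignment, all 21 clauses evaluate to true.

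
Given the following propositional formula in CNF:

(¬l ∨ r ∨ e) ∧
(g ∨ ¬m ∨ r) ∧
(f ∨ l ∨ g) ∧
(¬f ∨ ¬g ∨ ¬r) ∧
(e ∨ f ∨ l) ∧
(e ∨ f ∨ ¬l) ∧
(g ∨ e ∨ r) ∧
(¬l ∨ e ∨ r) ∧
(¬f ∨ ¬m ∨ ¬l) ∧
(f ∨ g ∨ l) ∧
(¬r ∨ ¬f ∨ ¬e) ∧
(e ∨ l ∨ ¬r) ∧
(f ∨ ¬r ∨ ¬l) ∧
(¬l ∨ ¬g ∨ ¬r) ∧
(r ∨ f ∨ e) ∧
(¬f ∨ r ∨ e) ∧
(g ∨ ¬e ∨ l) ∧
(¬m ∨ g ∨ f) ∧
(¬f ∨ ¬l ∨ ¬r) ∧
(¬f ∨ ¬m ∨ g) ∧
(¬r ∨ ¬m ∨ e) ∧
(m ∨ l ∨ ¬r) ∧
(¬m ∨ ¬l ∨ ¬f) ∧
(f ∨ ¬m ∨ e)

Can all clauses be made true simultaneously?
Yes

Yes, the formula is satisfiable.

One satisfying assignment is: f=False, r=False, e=True, l=True, g=False, m=False

Verification: With this assignment, all 24 clauses evaluate to true.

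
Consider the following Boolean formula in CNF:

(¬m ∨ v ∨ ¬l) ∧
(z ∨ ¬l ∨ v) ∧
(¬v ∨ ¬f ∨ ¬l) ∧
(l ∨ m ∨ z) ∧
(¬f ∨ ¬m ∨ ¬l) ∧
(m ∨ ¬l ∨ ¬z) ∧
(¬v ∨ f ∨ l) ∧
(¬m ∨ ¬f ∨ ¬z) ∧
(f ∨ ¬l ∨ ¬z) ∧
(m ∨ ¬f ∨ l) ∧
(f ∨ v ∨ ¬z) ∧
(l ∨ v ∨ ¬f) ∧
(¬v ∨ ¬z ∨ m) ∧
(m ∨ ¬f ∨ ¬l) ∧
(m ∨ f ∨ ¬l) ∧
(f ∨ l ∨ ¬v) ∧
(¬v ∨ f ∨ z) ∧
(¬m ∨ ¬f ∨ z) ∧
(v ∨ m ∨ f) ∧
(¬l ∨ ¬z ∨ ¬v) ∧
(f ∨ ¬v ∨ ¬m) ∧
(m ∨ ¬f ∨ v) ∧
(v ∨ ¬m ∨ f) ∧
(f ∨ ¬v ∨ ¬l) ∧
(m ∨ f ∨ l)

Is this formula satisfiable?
No

No, the formula is not satisfiable.

No assignment of truth values to the variables can make all 25 clauses true simultaneously.

The formula is UNSAT (unsatisfiable).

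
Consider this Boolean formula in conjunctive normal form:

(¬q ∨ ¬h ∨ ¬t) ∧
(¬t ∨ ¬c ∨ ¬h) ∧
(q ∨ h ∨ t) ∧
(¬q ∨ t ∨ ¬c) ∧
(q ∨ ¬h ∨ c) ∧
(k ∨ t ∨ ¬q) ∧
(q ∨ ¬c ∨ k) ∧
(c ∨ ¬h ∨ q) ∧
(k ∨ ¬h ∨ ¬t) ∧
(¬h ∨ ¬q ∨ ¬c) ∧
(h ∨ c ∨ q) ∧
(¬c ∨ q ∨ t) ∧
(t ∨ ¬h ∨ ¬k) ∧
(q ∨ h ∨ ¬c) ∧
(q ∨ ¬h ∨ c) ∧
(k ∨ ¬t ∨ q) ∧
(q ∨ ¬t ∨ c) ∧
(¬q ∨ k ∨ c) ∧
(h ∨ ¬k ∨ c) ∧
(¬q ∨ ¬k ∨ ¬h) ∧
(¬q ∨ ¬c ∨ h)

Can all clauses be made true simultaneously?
No

No, the formula is not satisfiable.

No assignment of truth values to the variables can make all 21 clauses true simultaneously.

The formula is UNSAT (unsatisfiable).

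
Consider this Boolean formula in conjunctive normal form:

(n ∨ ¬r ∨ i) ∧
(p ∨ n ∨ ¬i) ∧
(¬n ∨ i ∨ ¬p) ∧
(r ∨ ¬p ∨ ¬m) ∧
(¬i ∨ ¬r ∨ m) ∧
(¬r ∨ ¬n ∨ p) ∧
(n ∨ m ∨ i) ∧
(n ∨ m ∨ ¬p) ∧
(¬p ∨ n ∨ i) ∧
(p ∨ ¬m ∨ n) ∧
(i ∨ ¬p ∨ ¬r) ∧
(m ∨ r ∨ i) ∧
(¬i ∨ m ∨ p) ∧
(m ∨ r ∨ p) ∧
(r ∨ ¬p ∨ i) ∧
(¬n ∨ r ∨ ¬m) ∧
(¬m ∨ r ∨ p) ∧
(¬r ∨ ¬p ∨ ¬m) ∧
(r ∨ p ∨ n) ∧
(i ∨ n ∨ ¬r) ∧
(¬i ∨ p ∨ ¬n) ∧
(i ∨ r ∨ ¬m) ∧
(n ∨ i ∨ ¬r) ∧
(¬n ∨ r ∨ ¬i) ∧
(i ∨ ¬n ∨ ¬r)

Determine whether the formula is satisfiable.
No

No, the formula is not satisfiable.

No assignment of truth values to the variables can make all 25 clauses true simultaneously.

The formula is UNSAT (unsatisfiable).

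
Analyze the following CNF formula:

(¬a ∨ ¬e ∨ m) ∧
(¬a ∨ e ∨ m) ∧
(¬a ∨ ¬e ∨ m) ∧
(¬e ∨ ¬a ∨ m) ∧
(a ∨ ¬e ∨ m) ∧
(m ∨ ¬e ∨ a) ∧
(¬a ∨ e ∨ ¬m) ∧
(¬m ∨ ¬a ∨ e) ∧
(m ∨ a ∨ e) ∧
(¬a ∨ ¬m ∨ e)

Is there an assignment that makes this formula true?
Yes

Yes, the formula is satisfiable.

One satisfying assignment is: a=False, m=True, e=False

Verification: With this assignment, all 10 clauses evaluate to true.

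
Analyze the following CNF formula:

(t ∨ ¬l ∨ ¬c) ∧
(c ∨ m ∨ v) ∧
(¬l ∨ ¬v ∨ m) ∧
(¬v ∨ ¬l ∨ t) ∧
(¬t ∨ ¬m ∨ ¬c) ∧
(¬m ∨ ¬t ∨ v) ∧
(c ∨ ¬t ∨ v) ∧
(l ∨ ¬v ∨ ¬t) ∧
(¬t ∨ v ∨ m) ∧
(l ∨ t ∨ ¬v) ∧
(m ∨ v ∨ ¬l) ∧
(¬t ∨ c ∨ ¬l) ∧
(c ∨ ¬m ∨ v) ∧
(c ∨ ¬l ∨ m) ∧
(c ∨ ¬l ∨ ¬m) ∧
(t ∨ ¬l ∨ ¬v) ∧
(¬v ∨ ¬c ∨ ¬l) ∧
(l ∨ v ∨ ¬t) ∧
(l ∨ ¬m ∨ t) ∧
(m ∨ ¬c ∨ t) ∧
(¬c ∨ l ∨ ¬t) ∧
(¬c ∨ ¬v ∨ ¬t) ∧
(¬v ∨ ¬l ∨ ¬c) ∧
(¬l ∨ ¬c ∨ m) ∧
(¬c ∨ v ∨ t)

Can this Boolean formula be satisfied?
No

No, the formula is not satisfiable.

No assignment of truth values to the variables can make all 25 clauses true simultaneously.

The formula is UNSAT (unsatisfiable).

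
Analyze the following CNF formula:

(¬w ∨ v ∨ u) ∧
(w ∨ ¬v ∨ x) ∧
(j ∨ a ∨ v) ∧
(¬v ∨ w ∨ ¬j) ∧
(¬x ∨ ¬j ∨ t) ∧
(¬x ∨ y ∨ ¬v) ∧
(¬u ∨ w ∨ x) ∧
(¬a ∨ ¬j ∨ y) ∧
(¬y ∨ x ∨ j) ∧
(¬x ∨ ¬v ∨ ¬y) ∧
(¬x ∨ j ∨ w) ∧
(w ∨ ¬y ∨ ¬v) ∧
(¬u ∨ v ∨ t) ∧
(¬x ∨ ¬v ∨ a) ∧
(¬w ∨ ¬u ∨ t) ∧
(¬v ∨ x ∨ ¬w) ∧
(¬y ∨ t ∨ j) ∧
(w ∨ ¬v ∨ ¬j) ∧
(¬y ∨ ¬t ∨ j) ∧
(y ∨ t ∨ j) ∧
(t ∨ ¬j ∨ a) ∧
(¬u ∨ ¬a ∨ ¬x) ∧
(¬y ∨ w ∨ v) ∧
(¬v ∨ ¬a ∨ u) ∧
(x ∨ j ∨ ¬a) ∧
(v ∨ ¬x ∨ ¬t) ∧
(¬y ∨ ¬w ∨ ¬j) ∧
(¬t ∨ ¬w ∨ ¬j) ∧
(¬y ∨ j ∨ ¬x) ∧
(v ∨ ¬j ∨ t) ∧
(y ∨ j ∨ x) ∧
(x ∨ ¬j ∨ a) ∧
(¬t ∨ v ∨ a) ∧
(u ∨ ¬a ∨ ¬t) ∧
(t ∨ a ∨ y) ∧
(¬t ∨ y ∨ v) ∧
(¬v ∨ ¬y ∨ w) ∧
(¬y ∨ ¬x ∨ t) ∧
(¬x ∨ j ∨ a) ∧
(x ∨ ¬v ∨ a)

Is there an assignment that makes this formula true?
No

No, the formula is not satisfiable.

No assignment of truth values to the variables can make all 40 clauses true simultaneously.

The formula is UNSAT (unsatisfiable).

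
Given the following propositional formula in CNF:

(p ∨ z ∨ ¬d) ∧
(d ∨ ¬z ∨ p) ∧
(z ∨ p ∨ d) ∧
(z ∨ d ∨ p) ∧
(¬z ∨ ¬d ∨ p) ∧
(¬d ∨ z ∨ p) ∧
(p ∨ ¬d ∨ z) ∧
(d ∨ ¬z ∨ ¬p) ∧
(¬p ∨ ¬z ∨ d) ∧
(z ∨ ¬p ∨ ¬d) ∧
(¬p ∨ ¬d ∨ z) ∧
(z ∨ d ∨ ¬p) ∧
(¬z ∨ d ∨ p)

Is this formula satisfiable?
Yes

Yes, the formula is satisfiable.

One satisfying assignment is: z=True, d=True, p=True

Verification: With this assignment, all 13 clauses evaluate to true.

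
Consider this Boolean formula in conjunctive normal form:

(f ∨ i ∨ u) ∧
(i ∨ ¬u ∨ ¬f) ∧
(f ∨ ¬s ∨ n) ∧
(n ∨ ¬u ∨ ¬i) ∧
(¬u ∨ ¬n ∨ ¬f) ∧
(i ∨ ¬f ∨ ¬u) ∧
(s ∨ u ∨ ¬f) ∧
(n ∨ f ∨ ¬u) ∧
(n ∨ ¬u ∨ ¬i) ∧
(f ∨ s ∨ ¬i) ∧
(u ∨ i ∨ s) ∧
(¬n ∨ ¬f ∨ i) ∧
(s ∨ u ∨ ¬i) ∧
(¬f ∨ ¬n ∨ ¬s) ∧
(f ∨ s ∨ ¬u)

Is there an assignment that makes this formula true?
Yes

Yes, the formula is satisfiable.

One satisfying assignment is: s=True, u=False, i=False, n=False, f=True

Verification: With this assignment, all 15 clauses evaluate to true.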